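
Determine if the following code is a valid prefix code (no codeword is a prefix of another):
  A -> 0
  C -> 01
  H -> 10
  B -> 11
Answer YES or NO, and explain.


Checking each pair (does one codeword prefix another?):
  A='0' vs C='01': prefix -- VIOLATION

NO -- this is NOT a valid prefix code. A (0) is a prefix of C (01).


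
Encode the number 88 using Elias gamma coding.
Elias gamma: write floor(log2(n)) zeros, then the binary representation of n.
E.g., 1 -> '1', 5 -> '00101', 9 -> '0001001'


num_bits = floor(log2(88)) + 1 = 7
leading_zeros = num_bits - 1 = 6
binary(88) = 1011000

Elias gamma(88) = '000000' + '1011000' = 0000001011000 (13 bits)


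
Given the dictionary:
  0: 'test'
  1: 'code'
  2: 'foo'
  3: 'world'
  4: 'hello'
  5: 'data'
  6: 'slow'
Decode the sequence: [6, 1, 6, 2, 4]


Look up each index in the dictionary:
  6 -> 'slow'
  1 -> 'code'
  6 -> 'slow'
  2 -> 'foo'
  4 -> 'hello'

Decoded: "slow code slow foo hello"


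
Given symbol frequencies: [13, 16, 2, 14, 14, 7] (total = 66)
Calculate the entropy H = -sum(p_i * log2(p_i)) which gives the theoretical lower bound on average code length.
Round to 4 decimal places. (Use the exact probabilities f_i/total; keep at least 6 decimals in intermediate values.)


Per-symbol terms -p_i * log2(p_i) with p_i = f_i/66:
  p = 13/66 = 0.196970: log2(p) = -2.343954, -p*log2(p) = 0.461688
  p = 16/66 = 0.242424: log2(p) = -2.044394, -p*log2(p) = 0.495611
  p = 2/66 = 0.030303: log2(p) = -5.044394, -p*log2(p) = 0.152860
  p = 14/66 = 0.212121: log2(p) = -2.237039, -p*log2(p) = 0.474523
  p = 14/66 = 0.212121: log2(p) = -2.237039, -p*log2(p) = 0.474523
  p = 7/66 = 0.106061: log2(p) = -3.237039, -p*log2(p) = 0.343322
H = 0.461688 + 0.495611 + 0.152860 + 0.474523 + 0.474523 + 0.343322 = 2.402527

H = 2.4025 bits/symbol


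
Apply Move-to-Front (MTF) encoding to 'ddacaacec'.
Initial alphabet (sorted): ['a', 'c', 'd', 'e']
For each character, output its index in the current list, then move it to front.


MTF encoding:
'd': index 2 in ['a', 'c', 'd', 'e'] -> ['d', 'a', 'c', 'e']
'd': index 0 in ['d', 'a', 'c', 'e'] -> ['d', 'a', 'c', 'e']
'a': index 1 in ['d', 'a', 'c', 'e'] -> ['a', 'd', 'c', 'e']
'c': index 2 in ['a', 'd', 'c', 'e'] -> ['c', 'a', 'd', 'e']
'a': index 1 in ['c', 'a', 'd', 'e'] -> ['a', 'c', 'd', 'e']
'a': index 0 in ['a', 'c', 'd', 'e'] -> ['a', 'c', 'd', 'e']
'c': index 1 in ['a', 'c', 'd', 'e'] -> ['c', 'a', 'd', 'e']
'e': index 3 in ['c', 'a', 'd', 'e'] -> ['e', 'c', 'a', 'd']
'c': index 1 in ['e', 'c', 'a', 'd'] -> ['c', 'e', 'a', 'd']


Output: [2, 0, 1, 2, 1, 0, 1, 3, 1]


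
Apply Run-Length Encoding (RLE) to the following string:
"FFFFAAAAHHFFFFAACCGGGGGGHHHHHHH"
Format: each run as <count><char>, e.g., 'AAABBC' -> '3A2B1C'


Scanning runs left to right:
  i=0: run of 'F' x 4 -> '4F'
  i=4: run of 'A' x 4 -> '4A'
  i=8: run of 'H' x 2 -> '2H'
  i=10: run of 'F' x 4 -> '4F'
  i=14: run of 'A' x 2 -> '2A'
  i=16: run of 'C' x 2 -> '2C'
  i=18: run of 'G' x 6 -> '6G'
  i=24: run of 'H' x 7 -> '7H'

RLE = 4F4A2H4F2A2C6G7H


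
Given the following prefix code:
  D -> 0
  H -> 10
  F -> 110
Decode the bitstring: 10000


Decoding step by step:
Bits 10 -> H
Bits 0 -> D
Bits 0 -> D
Bits 0 -> D


Decoded message: HDDD


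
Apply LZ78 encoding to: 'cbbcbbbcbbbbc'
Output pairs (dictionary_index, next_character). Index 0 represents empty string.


LZ78 encoding steps:
Dictionary: {0: ''}
Step 1: w='' (idx 0), next='c' -> output (0, 'c'), add 'c' as idx 1
Step 2: w='' (idx 0), next='b' -> output (0, 'b'), add 'b' as idx 2
Step 3: w='b' (idx 2), next='c' -> output (2, 'c'), add 'bc' as idx 3
Step 4: w='b' (idx 2), next='b' -> output (2, 'b'), add 'bb' as idx 4
Step 5: w='bc' (idx 3), next='b' -> output (3, 'b'), add 'bcb' as idx 5
Step 6: w='bb' (idx 4), next='b' -> output (4, 'b'), add 'bbb' as idx 6
Step 7: w='c' (idx 1), end of input -> output (1, '')


Encoded: [(0, 'c'), (0, 'b'), (2, 'c'), (2, 'b'), (3, 'b'), (4, 'b'), (1, '')]


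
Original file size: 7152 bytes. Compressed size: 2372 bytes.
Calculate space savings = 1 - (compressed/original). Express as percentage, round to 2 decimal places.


ratio = compressed/original = 2372/7152 = 0.331655
savings = 1 - ratio = 1 - 0.331655 = 0.668345
as a percentage: 0.668345 * 100 = 66.83%

Space savings = 1 - 2372/7152 = 66.83%


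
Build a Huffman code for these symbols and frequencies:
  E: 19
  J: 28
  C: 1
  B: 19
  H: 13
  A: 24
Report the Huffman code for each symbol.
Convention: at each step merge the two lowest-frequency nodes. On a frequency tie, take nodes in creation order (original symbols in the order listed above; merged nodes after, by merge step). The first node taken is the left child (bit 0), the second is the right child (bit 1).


Huffman tree construction:
Step 1: Merge C(1) + H(13) = 14
Step 2: Merge (C+H)(14) + E(19) = 33
Step 3: Merge B(19) + A(24) = 43
Step 4: Merge J(28) + ((C+H)+E)(33) = 61
Step 5: Merge (B+A)(43) + (J+((C+H)+E))(61) = 104
Read each symbol's code off the tree from the root (left child = 0, right child = 1).

Codes:
  E: 111 (length 3)
  J: 10 (length 2)
  C: 1100 (length 4)
  B: 00 (length 2)
  H: 1101 (length 4)
  A: 01 (length 2)
Average code length: 255/104 = 2.4519 bits/symbol


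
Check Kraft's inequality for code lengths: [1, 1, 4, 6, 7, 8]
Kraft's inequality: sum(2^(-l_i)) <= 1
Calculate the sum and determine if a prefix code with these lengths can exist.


Sum = 2^(-1) + 2^(-1) + 2^(-4) + 2^(-6) + 2^(-7) + 2^(-8)
    = 0.5 + 0.5 + 0.0625 + 0.015625 + 0.0078125 + 0.00390625
    = 279/256 = 1.08984375
Since 1.08984375 > 1, Kraft's inequality is NOT satisfied.
A prefix code with these lengths CANNOT exist.

Kraft sum = 1.08984375. Not satisfied.


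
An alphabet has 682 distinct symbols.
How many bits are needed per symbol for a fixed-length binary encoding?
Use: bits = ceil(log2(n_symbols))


log2(682) = 9.4136
Bracket: 2^9 = 512 < 682 <= 2^10 = 1024
So ceil(log2(682)) = 10

bits = ceil(log2(682)) = ceil(9.4136) = 10 bits


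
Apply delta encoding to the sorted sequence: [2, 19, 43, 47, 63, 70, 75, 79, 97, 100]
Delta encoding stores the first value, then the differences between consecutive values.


First value: 2
Deltas:
  19 - 2 = 17
  43 - 19 = 24
  47 - 43 = 4
  63 - 47 = 16
  70 - 63 = 7
  75 - 70 = 5
  79 - 75 = 4
  97 - 79 = 18
  100 - 97 = 3


Delta encoded: [2, 17, 24, 4, 16, 7, 5, 4, 18, 3]


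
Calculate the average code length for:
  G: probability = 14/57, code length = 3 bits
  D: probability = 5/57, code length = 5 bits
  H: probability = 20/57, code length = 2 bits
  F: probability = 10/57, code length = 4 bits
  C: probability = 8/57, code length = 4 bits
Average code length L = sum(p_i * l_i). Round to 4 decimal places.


Weighted contributions p_i * l_i:
  G: (14/57) * 3 = 42/57
  D: (5/57) * 5 = 25/57
  H: (20/57) * 2 = 40/57
  F: (10/57) * 4 = 40/57
  C: (8/57) * 4 = 32/57
Sum = (42 + 25 + 40 + 40 + 32)/57 = 179/57

L = 179/57 = 3.1404 bits/symbol


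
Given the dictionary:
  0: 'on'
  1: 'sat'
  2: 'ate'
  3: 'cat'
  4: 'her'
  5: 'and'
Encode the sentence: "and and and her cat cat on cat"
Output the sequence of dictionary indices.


Look up each word in the dictionary:
  'and' -> 5
  'and' -> 5
  'and' -> 5
  'her' -> 4
  'cat' -> 3
  'cat' -> 3
  'on' -> 0
  'cat' -> 3

Encoded: [5, 5, 5, 4, 3, 3, 0, 3]


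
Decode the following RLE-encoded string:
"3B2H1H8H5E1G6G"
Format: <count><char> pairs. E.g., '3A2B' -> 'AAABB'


Expanding each <count><char> pair:
  3B -> 'BBB'
  2H -> 'HH'
  1H -> 'H'
  8H -> 'HHHHHHHH'
  5E -> 'EEEEE'
  1G -> 'G'
  6G -> 'GGGGGG'

Decoded = BBBHHHHHHHHHHHEEEEEGGGGGGG


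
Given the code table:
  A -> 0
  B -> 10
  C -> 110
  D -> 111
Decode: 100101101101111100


Decoding:
10 -> B
0 -> A
10 -> B
110 -> C
110 -> C
111 -> D
110 -> C
0 -> A


Result: BABCCDCA


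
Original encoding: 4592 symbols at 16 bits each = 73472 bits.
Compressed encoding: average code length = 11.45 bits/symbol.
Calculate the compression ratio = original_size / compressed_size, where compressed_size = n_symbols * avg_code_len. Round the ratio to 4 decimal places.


original_size = n_symbols * orig_bits = 4592 * 16 = 73472 bits
compressed_size = n_symbols * avg_code_len = 4592 * 11.45 = 52578.4 bits
ratio = original_size / compressed_size = 73472 / 52578.4 = 1.3974

Compression ratio = 1.3974


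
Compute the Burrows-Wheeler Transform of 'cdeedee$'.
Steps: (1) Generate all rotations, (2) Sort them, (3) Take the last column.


Rotations (sorted):
  0: $cdeedee -> last char: e
  1: cdeedee$ -> last char: $
  2: dee$cdee -> last char: e
  3: deedee$c -> last char: c
  4: e$cdeede -> last char: e
  5: edee$cde -> last char: e
  6: ee$cdeed -> last char: d
  7: eedee$cd -> last char: d


BWT = e$eceedd


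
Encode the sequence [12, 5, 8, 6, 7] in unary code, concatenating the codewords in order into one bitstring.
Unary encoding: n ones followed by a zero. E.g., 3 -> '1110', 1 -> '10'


Encode each number as n ones followed by a terminating 0:
  12 -> 1111111111110 (13 bits)
  5 -> 111110 (6 bits)
  8 -> 111111110 (9 bits)
  6 -> 1111110 (7 bits)
  7 -> 11111110 (8 bits)
Total length = 13 + 6 + 9 + 7 + 8 = 43 bits.

Unary([12, 5, 8, 6, 7]) = 1111111111110111110111111110111111011111110 (43 bits)


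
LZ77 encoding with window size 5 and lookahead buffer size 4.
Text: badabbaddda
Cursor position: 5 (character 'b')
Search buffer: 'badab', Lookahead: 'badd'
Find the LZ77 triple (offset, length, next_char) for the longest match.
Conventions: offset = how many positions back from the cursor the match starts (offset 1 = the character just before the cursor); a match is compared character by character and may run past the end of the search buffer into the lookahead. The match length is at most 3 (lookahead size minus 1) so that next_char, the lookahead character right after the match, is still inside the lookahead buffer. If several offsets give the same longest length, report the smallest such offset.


Try each offset into the search buffer:
  offset=1 (pos 4, char 'b'): match length 1
  offset=2 (pos 3, char 'a'): match length 0
  offset=3 (pos 2, char 'd'): match length 0
  offset=4 (pos 1, char 'a'): match length 0
  offset=5 (pos 0, char 'b'): match length 3
Longest match has length 3 at offset 5.
next_char = character at position 5 + 3 = 8 -> 'd'

Best match: offset=5, length=3 (matching 'bad' starting at position 0)
LZ77 triple: (5, 3, 'd')


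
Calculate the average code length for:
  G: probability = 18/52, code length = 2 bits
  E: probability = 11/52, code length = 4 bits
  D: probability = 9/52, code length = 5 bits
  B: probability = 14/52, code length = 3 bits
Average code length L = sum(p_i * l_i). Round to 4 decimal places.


Weighted contributions p_i * l_i:
  G: (18/52) * 2 = 36/52
  E: (11/52) * 4 = 44/52
  D: (9/52) * 5 = 45/52
  B: (14/52) * 3 = 42/52
Sum = (36 + 44 + 45 + 42)/52 = 167/52

L = 167/52 = 3.2115 bits/symbol


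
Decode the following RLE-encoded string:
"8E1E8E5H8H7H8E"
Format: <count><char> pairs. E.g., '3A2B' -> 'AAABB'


Expanding each <count><char> pair:
  8E -> 'EEEEEEEE'
  1E -> 'E'
  8E -> 'EEEEEEEE'
  5H -> 'HHHHH'
  8H -> 'HHHHHHHH'
  7H -> 'HHHHHHH'
  8E -> 'EEEEEEEE'

Decoded = EEEEEEEEEEEEEEEEEHHHHHHHHHHHHHHHHHHHHEEEEEEEE


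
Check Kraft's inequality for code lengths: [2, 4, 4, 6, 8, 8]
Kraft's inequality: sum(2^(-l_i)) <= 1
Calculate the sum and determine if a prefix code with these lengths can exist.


Sum = 2^(-2) + 2^(-4) + 2^(-4) + 2^(-6) + 2^(-8) + 2^(-8)
    = 0.25 + 0.0625 + 0.0625 + 0.015625 + 0.00390625 + 0.00390625
    = 102/256 = 0.3984375
Since 0.3984375 <= 1, Kraft's inequality IS satisfied.
A prefix code with these lengths CAN exist.

Kraft sum = 0.3984375. Satisfied.


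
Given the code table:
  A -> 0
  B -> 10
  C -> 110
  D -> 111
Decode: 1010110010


Decoding:
10 -> B
10 -> B
110 -> C
0 -> A
10 -> B


Result: BBCAB


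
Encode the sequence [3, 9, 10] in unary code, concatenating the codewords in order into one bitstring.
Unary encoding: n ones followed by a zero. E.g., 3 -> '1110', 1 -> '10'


Encode each number as n ones followed by a terminating 0:
  3 -> 1110 (4 bits)
  9 -> 1111111110 (10 bits)
  10 -> 11111111110 (11 bits)
Total length = 4 + 10 + 11 = 25 bits.

Unary([3, 9, 10]) = 1110111111111011111111110 (25 bits)


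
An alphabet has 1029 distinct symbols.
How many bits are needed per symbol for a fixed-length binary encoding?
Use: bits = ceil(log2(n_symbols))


log2(1029) = 10.007
Bracket: 2^10 = 1024 < 1029 <= 2^11 = 2048
So ceil(log2(1029)) = 11

bits = ceil(log2(1029)) = ceil(10.007) = 11 bits


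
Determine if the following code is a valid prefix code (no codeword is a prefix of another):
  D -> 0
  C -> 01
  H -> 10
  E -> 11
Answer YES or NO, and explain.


Checking each pair (does one codeword prefix another?):
  D='0' vs C='01': prefix -- VIOLATION

NO -- this is NOT a valid prefix code. D (0) is a prefix of C (01).


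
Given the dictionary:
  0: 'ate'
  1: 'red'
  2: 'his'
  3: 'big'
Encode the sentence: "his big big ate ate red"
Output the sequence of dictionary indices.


Look up each word in the dictionary:
  'his' -> 2
  'big' -> 3
  'big' -> 3
  'ate' -> 0
  'ate' -> 0
  'red' -> 1

Encoded: [2, 3, 3, 0, 0, 1]


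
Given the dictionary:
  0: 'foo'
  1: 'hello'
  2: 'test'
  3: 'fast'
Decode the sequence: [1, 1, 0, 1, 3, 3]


Look up each index in the dictionary:
  1 -> 'hello'
  1 -> 'hello'
  0 -> 'foo'
  1 -> 'hello'
  3 -> 'fast'
  3 -> 'fast'

Decoded: "hello hello foo hello fast fast"


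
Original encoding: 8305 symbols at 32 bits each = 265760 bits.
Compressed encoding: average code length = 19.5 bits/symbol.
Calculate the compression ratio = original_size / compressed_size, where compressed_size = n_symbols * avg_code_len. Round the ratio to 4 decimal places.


original_size = n_symbols * orig_bits = 8305 * 32 = 265760 bits
compressed_size = n_symbols * avg_code_len = 8305 * 19.5 = 161947.5 bits
ratio = original_size / compressed_size = 265760 / 161947.5 = 1.641

Compression ratio = 1.641


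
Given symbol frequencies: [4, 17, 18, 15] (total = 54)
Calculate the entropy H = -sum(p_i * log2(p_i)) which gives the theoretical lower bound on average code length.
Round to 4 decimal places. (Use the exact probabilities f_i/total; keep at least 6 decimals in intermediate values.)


Per-symbol terms -p_i * log2(p_i) with p_i = f_i/54:
  p = 4/54 = 0.074074: log2(p) = -3.754888, -p*log2(p) = 0.278140
  p = 17/54 = 0.314815: log2(p) = -1.667425, -p*log2(p) = 0.524930
  p = 18/54 = 0.333333: log2(p) = -1.584963, -p*log2(p) = 0.528321
  p = 15/54 = 0.277778: log2(p) = -1.847997, -p*log2(p) = 0.513332
H = 0.278140 + 0.524930 + 0.528321 + 0.513332 = 1.844723

H = 1.8447 bits/symbol


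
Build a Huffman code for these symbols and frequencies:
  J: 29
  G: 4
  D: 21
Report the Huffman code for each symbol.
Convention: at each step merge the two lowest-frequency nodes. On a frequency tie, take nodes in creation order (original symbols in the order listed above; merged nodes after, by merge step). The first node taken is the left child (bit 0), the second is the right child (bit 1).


Huffman tree construction:
Step 1: Merge G(4) + D(21) = 25
Step 2: Merge (G+D)(25) + J(29) = 54
Read each symbol's code off the tree from the root (left child = 0, right child = 1).

Codes:
  J: 1 (length 1)
  G: 00 (length 2)
  D: 01 (length 2)
Average code length: 79/54 = 1.4630 bits/symbol


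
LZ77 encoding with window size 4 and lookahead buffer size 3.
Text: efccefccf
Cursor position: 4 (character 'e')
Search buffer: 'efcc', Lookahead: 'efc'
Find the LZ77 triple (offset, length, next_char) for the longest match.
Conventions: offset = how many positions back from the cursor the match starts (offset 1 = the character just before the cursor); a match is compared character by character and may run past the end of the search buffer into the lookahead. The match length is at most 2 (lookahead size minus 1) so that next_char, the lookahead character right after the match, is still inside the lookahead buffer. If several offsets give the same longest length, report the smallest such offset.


Try each offset into the search buffer:
  offset=1 (pos 3, char 'c'): match length 0
  offset=2 (pos 2, char 'c'): match length 0
  offset=3 (pos 1, char 'f'): match length 0
  offset=4 (pos 0, char 'e'): match length 2
Longest match has length 2 at offset 4.
next_char = character at position 4 + 2 = 6 -> 'c'

Best match: offset=4, length=2 (matching 'ef' starting at position 0)
LZ77 triple: (4, 2, 'c')


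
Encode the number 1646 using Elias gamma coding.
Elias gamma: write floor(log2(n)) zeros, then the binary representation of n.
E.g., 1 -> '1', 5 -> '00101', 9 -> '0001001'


num_bits = floor(log2(1646)) + 1 = 11
leading_zeros = num_bits - 1 = 10
binary(1646) = 11001101110

Elias gamma(1646) = '0000000000' + '11001101110' = 000000000011001101110 (21 bits)


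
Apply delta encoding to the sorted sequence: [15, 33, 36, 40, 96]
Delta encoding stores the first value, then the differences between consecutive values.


First value: 15
Deltas:
  33 - 15 = 18
  36 - 33 = 3
  40 - 36 = 4
  96 - 40 = 56


Delta encoded: [15, 18, 3, 4, 56]


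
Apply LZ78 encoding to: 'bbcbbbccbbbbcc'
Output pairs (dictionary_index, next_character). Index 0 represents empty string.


LZ78 encoding steps:
Dictionary: {0: ''}
Step 1: w='' (idx 0), next='b' -> output (0, 'b'), add 'b' as idx 1
Step 2: w='b' (idx 1), next='c' -> output (1, 'c'), add 'bc' as idx 2
Step 3: w='b' (idx 1), next='b' -> output (1, 'b'), add 'bb' as idx 3
Step 4: w='bc' (idx 2), next='c' -> output (2, 'c'), add 'bcc' as idx 4
Step 5: w='bb' (idx 3), next='b' -> output (3, 'b'), add 'bbb' as idx 5
Step 6: w='bcc' (idx 4), end of input -> output (4, '')


Encoded: [(0, 'b'), (1, 'c'), (1, 'b'), (2, 'c'), (3, 'b'), (4, '')]


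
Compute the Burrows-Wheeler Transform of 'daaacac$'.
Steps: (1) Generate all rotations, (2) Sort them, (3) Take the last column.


Rotations (sorted):
  0: $daaacac -> last char: c
  1: aaacac$d -> last char: d
  2: aacac$da -> last char: a
  3: ac$daaac -> last char: c
  4: acac$daa -> last char: a
  5: c$daaaca -> last char: a
  6: cac$daaa -> last char: a
  7: daaacac$ -> last char: $


BWT = cdacaaa$


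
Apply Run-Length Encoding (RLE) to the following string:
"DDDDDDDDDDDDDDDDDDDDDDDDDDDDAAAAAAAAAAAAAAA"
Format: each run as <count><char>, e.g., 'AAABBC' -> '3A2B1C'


Scanning runs left to right:
  i=0: run of 'D' x 28 -> '28D'
  i=28: run of 'A' x 15 -> '15A'

RLE = 28D15A


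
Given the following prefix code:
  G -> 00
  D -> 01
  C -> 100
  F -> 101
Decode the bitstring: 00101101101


Decoding step by step:
Bits 00 -> G
Bits 101 -> F
Bits 101 -> F
Bits 101 -> F


Decoded message: GFFF


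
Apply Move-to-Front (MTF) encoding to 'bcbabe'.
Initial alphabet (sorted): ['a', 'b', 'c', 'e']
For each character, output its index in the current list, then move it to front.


MTF encoding:
'b': index 1 in ['a', 'b', 'c', 'e'] -> ['b', 'a', 'c', 'e']
'c': index 2 in ['b', 'a', 'c', 'e'] -> ['c', 'b', 'a', 'e']
'b': index 1 in ['c', 'b', 'a', 'e'] -> ['b', 'c', 'a', 'e']
'a': index 2 in ['b', 'c', 'a', 'e'] -> ['a', 'b', 'c', 'e']
'b': index 1 in ['a', 'b', 'c', 'e'] -> ['b', 'a', 'c', 'e']
'e': index 3 in ['b', 'a', 'c', 'e'] -> ['e', 'b', 'a', 'c']


Output: [1, 2, 1, 2, 1, 3]


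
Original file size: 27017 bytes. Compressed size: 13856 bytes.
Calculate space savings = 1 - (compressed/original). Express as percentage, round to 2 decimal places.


ratio = compressed/original = 13856/27017 = 0.512862
savings = 1 - ratio = 1 - 0.512862 = 0.487138
as a percentage: 0.487138 * 100 = 48.71%

Space savings = 1 - 13856/27017 = 48.71%


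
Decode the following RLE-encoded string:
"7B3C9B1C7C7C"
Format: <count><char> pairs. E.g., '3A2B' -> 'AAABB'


Expanding each <count><char> pair:
  7B -> 'BBBBBBB'
  3C -> 'CCC'
  9B -> 'BBBBBBBBB'
  1C -> 'C'
  7C -> 'CCCCCCC'
  7C -> 'CCCCCCC'

Decoded = BBBBBBBCCCBBBBBBBBBCCCCCCCCCCCCCCC


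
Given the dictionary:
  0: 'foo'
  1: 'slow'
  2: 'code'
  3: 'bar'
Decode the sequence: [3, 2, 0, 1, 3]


Look up each index in the dictionary:
  3 -> 'bar'
  2 -> 'code'
  0 -> 'foo'
  1 -> 'slow'
  3 -> 'bar'

Decoded: "bar code foo slow bar"


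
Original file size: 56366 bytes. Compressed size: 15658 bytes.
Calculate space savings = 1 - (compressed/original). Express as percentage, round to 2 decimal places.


ratio = compressed/original = 15658/56366 = 0.277792
savings = 1 - ratio = 1 - 0.277792 = 0.722208
as a percentage: 0.722208 * 100 = 72.22%

Space savings = 1 - 15658/56366 = 72.22%


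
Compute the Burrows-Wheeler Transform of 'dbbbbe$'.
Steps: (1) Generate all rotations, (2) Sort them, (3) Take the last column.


Rotations (sorted):
  0: $dbbbbe -> last char: e
  1: bbbbe$d -> last char: d
  2: bbbe$db -> last char: b
  3: bbe$dbb -> last char: b
  4: be$dbbb -> last char: b
  5: dbbbbe$ -> last char: $
  6: e$dbbbb -> last char: b


BWT = edbbb$b


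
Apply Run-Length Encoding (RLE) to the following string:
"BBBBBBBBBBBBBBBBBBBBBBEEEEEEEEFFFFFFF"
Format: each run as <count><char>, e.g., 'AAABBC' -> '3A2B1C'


Scanning runs left to right:
  i=0: run of 'B' x 22 -> '22B'
  i=22: run of 'E' x 8 -> '8E'
  i=30: run of 'F' x 7 -> '7F'

RLE = 22B8E7F


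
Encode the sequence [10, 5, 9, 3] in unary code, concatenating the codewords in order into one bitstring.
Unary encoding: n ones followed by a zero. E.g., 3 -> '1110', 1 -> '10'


Encode each number as n ones followed by a terminating 0:
  10 -> 11111111110 (11 bits)
  5 -> 111110 (6 bits)
  9 -> 1111111110 (10 bits)
  3 -> 1110 (4 bits)
Total length = 11 + 6 + 10 + 4 = 31 bits.

Unary([10, 5, 9, 3]) = 1111111111011111011111111101110 (31 bits)


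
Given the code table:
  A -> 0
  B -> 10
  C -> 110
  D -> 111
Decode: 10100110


Decoding:
10 -> B
10 -> B
0 -> A
110 -> C


Result: BBAC


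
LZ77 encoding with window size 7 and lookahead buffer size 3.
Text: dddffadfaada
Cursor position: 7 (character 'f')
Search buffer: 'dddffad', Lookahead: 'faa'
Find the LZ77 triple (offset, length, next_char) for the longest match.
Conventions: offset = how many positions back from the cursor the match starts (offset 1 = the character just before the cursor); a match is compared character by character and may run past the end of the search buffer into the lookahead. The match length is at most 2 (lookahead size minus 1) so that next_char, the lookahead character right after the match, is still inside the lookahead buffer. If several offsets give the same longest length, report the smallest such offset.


Try each offset into the search buffer:
  offset=1 (pos 6, char 'd'): match length 0
  offset=2 (pos 5, char 'a'): match length 0
  offset=3 (pos 4, char 'f'): match length 2
  offset=4 (pos 3, char 'f'): match length 1
  offset=5 (pos 2, char 'd'): match length 0
  offset=6 (pos 1, char 'd'): match length 0
  offset=7 (pos 0, char 'd'): match length 0
Longest match has length 2 at offset 3.
next_char = character at position 7 + 2 = 9 -> 'a'

Best match: offset=3, length=2 (matching 'fa' starting at position 4)
LZ77 triple: (3, 2, 'a')


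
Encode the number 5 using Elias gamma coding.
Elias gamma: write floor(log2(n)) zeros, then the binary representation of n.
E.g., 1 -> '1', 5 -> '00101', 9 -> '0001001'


num_bits = floor(log2(5)) + 1 = 3
leading_zeros = num_bits - 1 = 2
binary(5) = 101

Elias gamma(5) = '00' + '101' = 00101 (5 bits)


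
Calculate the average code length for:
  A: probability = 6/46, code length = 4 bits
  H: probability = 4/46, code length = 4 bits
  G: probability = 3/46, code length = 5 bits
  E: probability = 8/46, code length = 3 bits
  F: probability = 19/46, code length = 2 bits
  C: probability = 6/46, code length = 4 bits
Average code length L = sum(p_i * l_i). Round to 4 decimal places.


Weighted contributions p_i * l_i:
  A: (6/46) * 4 = 24/46
  H: (4/46) * 4 = 16/46
  G: (3/46) * 5 = 15/46
  E: (8/46) * 3 = 24/46
  F: (19/46) * 2 = 38/46
  C: (6/46) * 4 = 24/46
Sum = (24 + 16 + 15 + 24 + 38 + 24)/46 = 141/46

L = 141/46 = 3.0652 bits/symbol


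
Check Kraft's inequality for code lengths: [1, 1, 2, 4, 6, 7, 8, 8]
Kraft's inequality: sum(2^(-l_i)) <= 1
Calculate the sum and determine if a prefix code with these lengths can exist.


Sum = 2^(-1) + 2^(-1) + 2^(-2) + 2^(-4) + 2^(-6) + 2^(-7) + 2^(-8) + 2^(-8)
    = 0.5 + 0.5 + 0.25 + 0.0625 + 0.015625 + 0.0078125 + 0.00390625 + 0.00390625
    = 344/256 = 1.34375
Since 1.34375 > 1, Kraft's inequality is NOT satisfied.
A prefix code with these lengths CANNOT exist.

Kraft sum = 1.34375. Not satisfied.


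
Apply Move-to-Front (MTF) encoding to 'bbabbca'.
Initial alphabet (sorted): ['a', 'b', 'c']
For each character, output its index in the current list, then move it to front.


MTF encoding:
'b': index 1 in ['a', 'b', 'c'] -> ['b', 'a', 'c']
'b': index 0 in ['b', 'a', 'c'] -> ['b', 'a', 'c']
'a': index 1 in ['b', 'a', 'c'] -> ['a', 'b', 'c']
'b': index 1 in ['a', 'b', 'c'] -> ['b', 'a', 'c']
'b': index 0 in ['b', 'a', 'c'] -> ['b', 'a', 'c']
'c': index 2 in ['b', 'a', 'c'] -> ['c', 'b', 'a']
'a': index 2 in ['c', 'b', 'a'] -> ['a', 'c', 'b']


Output: [1, 0, 1, 1, 0, 2, 2]


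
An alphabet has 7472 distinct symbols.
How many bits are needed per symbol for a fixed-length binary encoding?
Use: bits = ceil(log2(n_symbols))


log2(7472) = 12.8673
Bracket: 2^12 = 4096 < 7472 <= 2^13 = 8192
So ceil(log2(7472)) = 13

bits = ceil(log2(7472)) = ceil(12.8673) = 13 bits


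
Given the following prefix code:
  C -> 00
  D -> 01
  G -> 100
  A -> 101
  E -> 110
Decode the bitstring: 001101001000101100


Decoding step by step:
Bits 00 -> C
Bits 110 -> E
Bits 100 -> G
Bits 100 -> G
Bits 01 -> D
Bits 01 -> D
Bits 100 -> G


Decoded message: CEGGDDG


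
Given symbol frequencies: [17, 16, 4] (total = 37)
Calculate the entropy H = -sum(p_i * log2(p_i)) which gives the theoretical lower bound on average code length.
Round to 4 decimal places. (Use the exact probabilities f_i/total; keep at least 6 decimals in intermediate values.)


Per-symbol terms -p_i * log2(p_i) with p_i = f_i/37:
  p = 17/37 = 0.459459: log2(p) = -1.121991, -p*log2(p) = 0.515509
  p = 16/37 = 0.432432: log2(p) = -1.209453, -p*log2(p) = 0.523007
  p = 4/37 = 0.108108: log2(p) = -3.209453, -p*log2(p) = 0.346968
H = 0.515509 + 0.523007 + 0.346968 = 1.385484

H = 1.3855 bits/symbol


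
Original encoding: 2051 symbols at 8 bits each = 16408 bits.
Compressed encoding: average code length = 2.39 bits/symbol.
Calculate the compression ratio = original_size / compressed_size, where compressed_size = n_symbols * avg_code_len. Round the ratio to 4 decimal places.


original_size = n_symbols * orig_bits = 2051 * 8 = 16408 bits
compressed_size = n_symbols * avg_code_len = 2051 * 2.39 = 4901.89 bits
ratio = original_size / compressed_size = 16408 / 4901.89 = 3.3473

Compression ratio = 3.3473


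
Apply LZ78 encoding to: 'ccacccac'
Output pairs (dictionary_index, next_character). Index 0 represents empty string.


LZ78 encoding steps:
Dictionary: {0: ''}
Step 1: w='' (idx 0), next='c' -> output (0, 'c'), add 'c' as idx 1
Step 2: w='c' (idx 1), next='a' -> output (1, 'a'), add 'ca' as idx 2
Step 3: w='c' (idx 1), next='c' -> output (1, 'c'), add 'cc' as idx 3
Step 4: w='ca' (idx 2), next='c' -> output (2, 'c'), add 'cac' as idx 4


Encoded: [(0, 'c'), (1, 'a'), (1, 'c'), (2, 'c')]


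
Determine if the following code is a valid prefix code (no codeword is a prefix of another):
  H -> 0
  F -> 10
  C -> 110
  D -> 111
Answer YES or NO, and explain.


Checking each pair (does one codeword prefix another?):
  H='0' vs F='10': no prefix
  H='0' vs C='110': no prefix
  H='0' vs D='111': no prefix
  F='10' vs H='0': no prefix
  F='10' vs C='110': no prefix
  F='10' vs D='111': no prefix
  C='110' vs H='0': no prefix
  C='110' vs F='10': no prefix
  C='110' vs D='111': no prefix
  D='111' vs H='0': no prefix
  D='111' vs F='10': no prefix
  D='111' vs C='110': no prefix
No violation found over all pairs.

YES -- this is a valid prefix code. No codeword is a prefix of any other codeword.


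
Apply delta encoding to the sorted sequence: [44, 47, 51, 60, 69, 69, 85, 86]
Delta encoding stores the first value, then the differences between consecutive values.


First value: 44
Deltas:
  47 - 44 = 3
  51 - 47 = 4
  60 - 51 = 9
  69 - 60 = 9
  69 - 69 = 0
  85 - 69 = 16
  86 - 85 = 1


Delta encoded: [44, 3, 4, 9, 9, 0, 16, 1]


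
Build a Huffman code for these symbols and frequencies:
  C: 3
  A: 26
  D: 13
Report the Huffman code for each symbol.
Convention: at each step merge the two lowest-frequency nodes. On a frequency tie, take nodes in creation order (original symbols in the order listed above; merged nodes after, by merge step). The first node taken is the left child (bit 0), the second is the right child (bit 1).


Huffman tree construction:
Step 1: Merge C(3) + D(13) = 16
Step 2: Merge (C+D)(16) + A(26) = 42
Read each symbol's code off the tree from the root (left child = 0, right child = 1).

Codes:
  C: 00 (length 2)
  A: 1 (length 1)
  D: 01 (length 2)
Average code length: 58/42 = 1.3810 bits/symbol


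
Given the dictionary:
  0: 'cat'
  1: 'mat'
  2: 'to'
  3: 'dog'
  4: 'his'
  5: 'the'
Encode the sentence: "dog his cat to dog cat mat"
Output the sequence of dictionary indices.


Look up each word in the dictionary:
  'dog' -> 3
  'his' -> 4
  'cat' -> 0
  'to' -> 2
  'dog' -> 3
  'cat' -> 0
  'mat' -> 1

Encoded: [3, 4, 0, 2, 3, 0, 1]


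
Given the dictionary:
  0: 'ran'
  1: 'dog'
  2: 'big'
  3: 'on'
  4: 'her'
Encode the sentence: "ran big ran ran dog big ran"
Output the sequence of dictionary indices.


Look up each word in the dictionary:
  'ran' -> 0
  'big' -> 2
  'ran' -> 0
  'ran' -> 0
  'dog' -> 1
  'big' -> 2
  'ran' -> 0

Encoded: [0, 2, 0, 0, 1, 2, 0]


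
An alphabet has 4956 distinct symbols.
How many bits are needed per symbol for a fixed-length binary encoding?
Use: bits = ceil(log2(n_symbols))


log2(4956) = 12.275
Bracket: 2^12 = 4096 < 4956 <= 2^13 = 8192
So ceil(log2(4956)) = 13

bits = ceil(log2(4956)) = ceil(12.275) = 13 bits


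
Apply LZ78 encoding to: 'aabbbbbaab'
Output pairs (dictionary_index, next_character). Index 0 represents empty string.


LZ78 encoding steps:
Dictionary: {0: ''}
Step 1: w='' (idx 0), next='a' -> output (0, 'a'), add 'a' as idx 1
Step 2: w='a' (idx 1), next='b' -> output (1, 'b'), add 'ab' as idx 2
Step 3: w='' (idx 0), next='b' -> output (0, 'b'), add 'b' as idx 3
Step 4: w='b' (idx 3), next='b' -> output (3, 'b'), add 'bb' as idx 4
Step 5: w='b' (idx 3), next='a' -> output (3, 'a'), add 'ba' as idx 5
Step 6: w='ab' (idx 2), end of input -> output (2, '')


Encoded: [(0, 'a'), (1, 'b'), (0, 'b'), (3, 'b'), (3, 'a'), (2, '')]


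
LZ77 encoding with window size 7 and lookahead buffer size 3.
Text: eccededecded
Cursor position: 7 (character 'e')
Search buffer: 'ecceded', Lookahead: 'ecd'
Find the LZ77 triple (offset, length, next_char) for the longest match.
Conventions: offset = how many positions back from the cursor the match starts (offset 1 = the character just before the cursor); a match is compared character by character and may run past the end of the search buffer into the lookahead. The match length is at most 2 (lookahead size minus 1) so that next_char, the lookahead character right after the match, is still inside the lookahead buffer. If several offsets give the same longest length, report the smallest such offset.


Try each offset into the search buffer:
  offset=1 (pos 6, char 'd'): match length 0
  offset=2 (pos 5, char 'e'): match length 1
  offset=3 (pos 4, char 'd'): match length 0
  offset=4 (pos 3, char 'e'): match length 1
  offset=5 (pos 2, char 'c'): match length 0
  offset=6 (pos 1, char 'c'): match length 0
  offset=7 (pos 0, char 'e'): match length 2
Longest match has length 2 at offset 7.
next_char = character at position 7 + 2 = 9 -> 'd'

Best match: offset=7, length=2 (matching 'ec' starting at position 0)
LZ77 triple: (7, 2, 'd')


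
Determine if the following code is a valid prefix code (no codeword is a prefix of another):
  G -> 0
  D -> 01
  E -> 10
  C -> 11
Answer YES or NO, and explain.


Checking each pair (does one codeword prefix another?):
  G='0' vs D='01': prefix -- VIOLATION

NO -- this is NOT a valid prefix code. G (0) is a prefix of D (01).


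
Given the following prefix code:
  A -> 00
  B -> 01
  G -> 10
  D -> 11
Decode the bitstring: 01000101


Decoding step by step:
Bits 01 -> B
Bits 00 -> A
Bits 01 -> B
Bits 01 -> B


Decoded message: BABB


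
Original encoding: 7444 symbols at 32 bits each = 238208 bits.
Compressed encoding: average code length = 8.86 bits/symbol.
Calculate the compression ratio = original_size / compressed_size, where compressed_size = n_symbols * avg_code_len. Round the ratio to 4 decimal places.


original_size = n_symbols * orig_bits = 7444 * 32 = 238208 bits
compressed_size = n_symbols * avg_code_len = 7444 * 8.86 = 65953.84 bits
ratio = original_size / compressed_size = 238208 / 65953.84 = 3.6117

Compression ratio = 3.6117


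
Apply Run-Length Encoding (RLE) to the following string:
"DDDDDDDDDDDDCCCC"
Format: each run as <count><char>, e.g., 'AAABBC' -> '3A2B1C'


Scanning runs left to right:
  i=0: run of 'D' x 12 -> '12D'
  i=12: run of 'C' x 4 -> '4C'

RLE = 12D4C


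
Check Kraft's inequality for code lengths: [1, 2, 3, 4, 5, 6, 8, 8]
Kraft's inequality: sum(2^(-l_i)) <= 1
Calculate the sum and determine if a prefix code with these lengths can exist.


Sum = 2^(-1) + 2^(-2) + 2^(-3) + 2^(-4) + 2^(-5) + 2^(-6) + 2^(-8) + 2^(-8)
    = 0.5 + 0.25 + 0.125 + 0.0625 + 0.03125 + 0.015625 + 0.00390625 + 0.00390625
    = 254/256 = 0.9921875
Since 0.9921875 <= 1, Kraft's inequality IS satisfied.
A prefix code with these lengths CAN exist.

Kraft sum = 0.9921875. Satisfied.


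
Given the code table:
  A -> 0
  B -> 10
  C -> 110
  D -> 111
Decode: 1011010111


Decoding:
10 -> B
110 -> C
10 -> B
111 -> D


Result: BCBD


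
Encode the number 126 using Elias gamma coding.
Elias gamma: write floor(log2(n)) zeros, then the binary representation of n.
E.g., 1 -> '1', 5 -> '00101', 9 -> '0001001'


num_bits = floor(log2(126)) + 1 = 7
leading_zeros = num_bits - 1 = 6
binary(126) = 1111110

Elias gamma(126) = '000000' + '1111110' = 0000001111110 (13 bits)


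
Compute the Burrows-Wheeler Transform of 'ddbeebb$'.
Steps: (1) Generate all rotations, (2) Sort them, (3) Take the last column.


Rotations (sorted):
  0: $ddbeebb -> last char: b
  1: b$ddbeeb -> last char: b
  2: bb$ddbee -> last char: e
  3: beebb$dd -> last char: d
  4: dbeebb$d -> last char: d
  5: ddbeebb$ -> last char: $
  6: ebb$ddbe -> last char: e
  7: eebb$ddb -> last char: b


BWT = bbedd$eb


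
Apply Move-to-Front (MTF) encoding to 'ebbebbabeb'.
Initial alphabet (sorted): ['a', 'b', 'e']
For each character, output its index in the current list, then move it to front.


MTF encoding:
'e': index 2 in ['a', 'b', 'e'] -> ['e', 'a', 'b']
'b': index 2 in ['e', 'a', 'b'] -> ['b', 'e', 'a']
'b': index 0 in ['b', 'e', 'a'] -> ['b', 'e', 'a']
'e': index 1 in ['b', 'e', 'a'] -> ['e', 'b', 'a']
'b': index 1 in ['e', 'b', 'a'] -> ['b', 'e', 'a']
'b': index 0 in ['b', 'e', 'a'] -> ['b', 'e', 'a']
'a': index 2 in ['b', 'e', 'a'] -> ['a', 'b', 'e']
'b': index 1 in ['a', 'b', 'e'] -> ['b', 'a', 'e']
'e': index 2 in ['b', 'a', 'e'] -> ['e', 'b', 'a']
'b': index 1 in ['e', 'b', 'a'] -> ['b', 'e', 'a']


Output: [2, 2, 0, 1, 1, 0, 2, 1, 2, 1]


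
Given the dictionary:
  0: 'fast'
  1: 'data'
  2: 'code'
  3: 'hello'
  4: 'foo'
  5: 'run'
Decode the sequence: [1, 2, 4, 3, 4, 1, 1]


Look up each index in the dictionary:
  1 -> 'data'
  2 -> 'code'
  4 -> 'foo'
  3 -> 'hello'
  4 -> 'foo'
  1 -> 'data'
  1 -> 'data'

Decoded: "data code foo hello foo data data"


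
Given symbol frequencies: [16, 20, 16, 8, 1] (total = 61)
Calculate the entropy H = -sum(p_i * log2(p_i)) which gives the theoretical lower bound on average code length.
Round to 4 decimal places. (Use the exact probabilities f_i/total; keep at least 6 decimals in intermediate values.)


Per-symbol terms -p_i * log2(p_i) with p_i = f_i/61:
  p = 16/61 = 0.262295: log2(p) = -1.930737, -p*log2(p) = 0.506423
  p = 20/61 = 0.327869: log2(p) = -1.608809, -p*log2(p) = 0.527478
  p = 16/61 = 0.262295: log2(p) = -1.930737, -p*log2(p) = 0.506423
  p = 8/61 = 0.131148: log2(p) = -2.930737, -p*log2(p) = 0.384359
  p = 1/61 = 0.016393: log2(p) = -5.930737, -p*log2(p) = 0.097225
H = 0.506423 + 0.527478 + 0.506423 + 0.384359 + 0.097225 = 2.021908

H = 2.0219 bits/symbol


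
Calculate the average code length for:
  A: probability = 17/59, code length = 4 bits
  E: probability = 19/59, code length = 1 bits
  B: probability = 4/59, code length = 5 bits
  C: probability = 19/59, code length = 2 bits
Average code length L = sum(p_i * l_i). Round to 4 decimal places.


Weighted contributions p_i * l_i:
  A: (17/59) * 4 = 68/59
  E: (19/59) * 1 = 19/59
  B: (4/59) * 5 = 20/59
  C: (19/59) * 2 = 38/59
Sum = (68 + 19 + 20 + 38)/59 = 145/59

L = 145/59 = 2.4576 bits/symbol


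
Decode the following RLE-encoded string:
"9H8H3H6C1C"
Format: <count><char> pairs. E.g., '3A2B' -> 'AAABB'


Expanding each <count><char> pair:
  9H -> 'HHHHHHHHH'
  8H -> 'HHHHHHHH'
  3H -> 'HHH'
  6C -> 'CCCCCC'
  1C -> 'C'

Decoded = HHHHHHHHHHHHHHHHHHHHCCCCCCC


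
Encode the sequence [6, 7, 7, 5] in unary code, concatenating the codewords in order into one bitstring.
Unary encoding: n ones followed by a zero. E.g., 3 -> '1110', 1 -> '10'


Encode each number as n ones followed by a terminating 0:
  6 -> 1111110 (7 bits)
  7 -> 11111110 (8 bits)
  7 -> 11111110 (8 bits)
  5 -> 111110 (6 bits)
Total length = 7 + 8 + 8 + 6 = 29 bits.

Unary([6, 7, 7, 5]) = 11111101111111011111110111110 (29 bits)


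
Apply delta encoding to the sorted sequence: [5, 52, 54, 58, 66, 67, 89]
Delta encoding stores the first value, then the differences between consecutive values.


First value: 5
Deltas:
  52 - 5 = 47
  54 - 52 = 2
  58 - 54 = 4
  66 - 58 = 8
  67 - 66 = 1
  89 - 67 = 22


Delta encoded: [5, 47, 2, 4, 8, 1, 22]


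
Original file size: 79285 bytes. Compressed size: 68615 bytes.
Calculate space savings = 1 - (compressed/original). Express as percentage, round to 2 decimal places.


ratio = compressed/original = 68615/79285 = 0.865422
savings = 1 - ratio = 1 - 0.865422 = 0.134578
as a percentage: 0.134578 * 100 = 13.46%

Space savings = 1 - 68615/79285 = 13.46%


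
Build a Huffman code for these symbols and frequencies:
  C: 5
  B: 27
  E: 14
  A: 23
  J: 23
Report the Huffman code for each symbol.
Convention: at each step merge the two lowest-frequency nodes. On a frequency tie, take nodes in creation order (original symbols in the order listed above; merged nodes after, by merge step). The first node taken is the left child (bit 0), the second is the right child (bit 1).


Huffman tree construction:
Step 1: Merge C(5) + E(14) = 19
Step 2: Merge (C+E)(19) + A(23) = 42
Step 3: Merge J(23) + B(27) = 50
Step 4: Merge ((C+E)+A)(42) + (J+B)(50) = 92
Read each symbol's code off the tree from the root (left child = 0, right child = 1).

Codes:
  C: 000 (length 3)
  B: 11 (length 2)
  E: 001 (length 3)
  A: 01 (length 2)
  J: 10 (length 2)
Average code length: 203/92 = 2.2065 bits/symbol


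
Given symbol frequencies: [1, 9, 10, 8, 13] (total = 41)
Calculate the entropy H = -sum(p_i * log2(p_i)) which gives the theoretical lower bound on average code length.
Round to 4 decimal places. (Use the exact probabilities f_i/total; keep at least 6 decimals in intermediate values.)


Per-symbol terms -p_i * log2(p_i) with p_i = f_i/41:
  p = 1/41 = 0.024390: log2(p) = -5.357552, -p*log2(p) = 0.130672
  p = 9/41 = 0.219512: log2(p) = -2.187627, -p*log2(p) = 0.480211
  p = 10/41 = 0.243902: log2(p) = -2.035624, -p*log2(p) = 0.496494
  p = 8/41 = 0.195122: log2(p) = -2.357552, -p*log2(p) = 0.460010
  p = 13/41 = 0.317073: log2(p) = -1.657112, -p*log2(p) = 0.525426
H = 0.130672 + 0.480211 + 0.496494 + 0.460010 + 0.525426 = 2.092813

H = 2.0928 bits/symbol
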